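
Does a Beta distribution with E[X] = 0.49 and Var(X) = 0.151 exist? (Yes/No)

Yes

The Beta variance bound is σ² < μ(1−μ).
Here μ(1−μ) = 0.49×0.51 = 0.2499, and 0.151 < 0.2499.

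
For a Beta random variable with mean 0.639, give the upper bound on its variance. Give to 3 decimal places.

0.231

For fixed mean μ the Beta variance is μ(1−μ)/(α+β+1), increasing as α+β decreases.
Its least upper bound (not attained) is μ(1−μ) = 0.639·0.361 = 0.231.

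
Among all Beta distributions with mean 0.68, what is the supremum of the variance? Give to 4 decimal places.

For fixed mean μ the Beta variance is μ(1−μ)/(α+β+1), increasing as α+β decreases.
Its least upper bound (not attained) is μ(1−μ) = 0.68·0.32 = 0.2176.

0.2176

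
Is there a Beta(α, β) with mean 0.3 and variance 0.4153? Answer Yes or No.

No

For any Beta, Var(X) < E[X]·(1−E[X]).
Here μ(1−μ) = 0.3×0.7 = 0.21, and 0.4153 ≥ 0.21.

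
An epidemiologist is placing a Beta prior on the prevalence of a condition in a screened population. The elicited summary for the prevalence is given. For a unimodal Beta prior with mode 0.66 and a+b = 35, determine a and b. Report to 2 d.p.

a = 22.78, b = 12.22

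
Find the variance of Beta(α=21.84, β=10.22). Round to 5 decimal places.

μ = 21.84/32.06 = 0.681223; Var = μ(1−μ)/(α+β+1) = 0.2171583/33.06 = 0.00657.

0.00657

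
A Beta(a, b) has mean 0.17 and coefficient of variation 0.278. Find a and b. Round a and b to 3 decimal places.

a = 10.570, b = 51.605

σ = CV·μ = 0.278×0.17 = 0.04726, so σ² = 0.002234.
s+1 = μ(1−μ)/σ² = 0.1411/0.002234 = 63.1742, so s = a+b = 62.1742.
a = μs = 10.570, b = (1−μ)s = 51.605.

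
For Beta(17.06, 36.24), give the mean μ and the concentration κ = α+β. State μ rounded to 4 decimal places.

κ = α+β = 17.06+36.24 = 53.30; μ = α/κ = 17.06/53.30 = 0.3201.

μ = 0.3201, κ = 53.30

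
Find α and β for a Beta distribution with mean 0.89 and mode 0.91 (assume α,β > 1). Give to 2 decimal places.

α = 36.49, β = 4.51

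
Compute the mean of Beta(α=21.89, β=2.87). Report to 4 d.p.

E[X] = α/(α+β) = 21.89/24.76 = 0.8841.

0.8841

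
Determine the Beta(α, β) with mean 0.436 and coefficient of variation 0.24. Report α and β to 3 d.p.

σ = CV·μ = 0.24×0.436 = 0.10464, so σ² = 0.010950.
s+1 = μ(1−μ)/σ² = 0.245904/0.010950 = 22.4580, so s = α+β = 21.4580.
α = μs = 9.356, β = (1−μ)s = 12.102.

α = 9.356, β = 12.102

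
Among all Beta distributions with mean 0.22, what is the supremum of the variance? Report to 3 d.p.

0.172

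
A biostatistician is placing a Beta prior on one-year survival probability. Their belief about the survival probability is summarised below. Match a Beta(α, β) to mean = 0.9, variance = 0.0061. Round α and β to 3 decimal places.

α = 12.379, β = 1.375

Let s = α+β. The Beta variance is μ(1−μ)/(s+1).
So s+1 = μ(1−μ)/σ² = (0.9×0.1)/0.0061 = 0.09/0.0061 = 14.7541, giving s = 13.7541.
Then α = μs = 0.9×13.7541 = 12.379 and β = (1−μ)s = 0.1×13.7541 = 1.375.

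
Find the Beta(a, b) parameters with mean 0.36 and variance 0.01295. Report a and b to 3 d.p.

Write ν = a+b; then a = μν and Var = μ(1−μ)/(ν+1).
ν = μ(1−μ)/Var − 1 = 0.2304/0.01295 − 1 = 16.7915.
a = 0.36·16.7915 = 6.045, b = 0.64·16.7915 = 10.747.

a = 6.045, b = 10.747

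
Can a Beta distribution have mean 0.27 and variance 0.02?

Yes

For any Beta, Var(X) < E[X]·(1−E[X]).
Here μ(1−μ) = 0.27×0.73 = 0.1971, and 0.02 < 0.1971.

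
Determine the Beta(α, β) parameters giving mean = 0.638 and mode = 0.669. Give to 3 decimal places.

α = 6.956, β = 3.947

With s = α+β: μ = α/s and mode = (α−1)/(s−2). Eliminating α = μs,
μs − 1 = m(s−2) ⇒ s(μ−m) = 1−2m ⇒ s = -0.338/-0.031 = 10.9032.
So α = μs = 6.956, β = (1−μ)s = 3.947.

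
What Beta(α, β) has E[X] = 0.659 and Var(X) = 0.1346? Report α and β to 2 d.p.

α = 0.44, β = 0.23

By moment matching, α+β = μ(1−μ)/σ² − 1 = (0.659·0.341)/0.1346 − 1 = 1.6695 − 1 = 0.6695.
Since α/(α+β) = μ, α = 0.659·0.6695 = 0.44 and β = 0.341·0.6695 = 0.23.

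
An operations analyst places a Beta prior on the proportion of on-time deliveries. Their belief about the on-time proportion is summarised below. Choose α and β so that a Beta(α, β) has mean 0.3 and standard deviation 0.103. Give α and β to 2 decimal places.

α = 5.64, β = 13.16

Variance = 0.103² = 0.010609. The moment-matching identity α+β = μ(1−μ)/Var − 1 gives
α+β = 0.21/0.010609 − 1 = 18.7945, so α = μ·18.7945 = 5.64 and β = (1−μ)·18.7945 = 13.16.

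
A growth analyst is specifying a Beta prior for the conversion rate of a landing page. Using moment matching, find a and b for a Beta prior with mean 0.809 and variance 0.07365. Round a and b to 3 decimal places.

By moment matching, a+b = μ(1−μ)/σ² − 1 = (0.809·0.191)/0.07365 − 1 = 2.0980 − 1 = 1.0980.
Since a/(a+b) = μ, a = 0.809·1.0980 = 0.888 and b = 0.191·1.0980 = 0.210.

a = 0.888, b = 0.210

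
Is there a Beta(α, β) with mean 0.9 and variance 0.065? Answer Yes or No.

Yes

For any Beta, Var(X) < E[X]·(1−E[X]).
Here μ(1−μ) = 0.9×0.1 = 0.09, and 0.065 < 0.09.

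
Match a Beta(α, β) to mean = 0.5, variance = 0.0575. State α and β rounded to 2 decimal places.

By moment matching, α+β = μ(1−μ)/σ² − 1 = (0.5·0.5)/0.0575 − 1 = 4.3478 − 1 = 3.3478.
Since α/(α+β) = μ, α = 0.5·3.3478 = 1.67 and β = 0.5·3.3478 = 1.67.

α = 1.67, β = 1.67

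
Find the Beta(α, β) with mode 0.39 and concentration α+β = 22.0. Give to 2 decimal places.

Mode = (α−1)/(κ−2) with κ = α+β, so α−1 = 0.39·20.0 = 7.80.
α = 8.80; β = κ − α = 13.20.

α = 8.80, β = 13.20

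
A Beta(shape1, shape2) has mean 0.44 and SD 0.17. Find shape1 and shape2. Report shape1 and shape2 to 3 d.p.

shape1 = 3.311, shape2 = 4.215

σ² = 0.17² = 0.0289.
With s = shape1+shape2, Var = μ(1−μ)/(s+1), so s+1 = (0.44×0.56)/0.0289 = 8.5260 and s = 7.5260.
shape1 = μs = 3.311, shape2 = (1−μ)s = 4.215.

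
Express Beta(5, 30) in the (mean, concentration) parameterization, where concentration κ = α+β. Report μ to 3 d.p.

κ = α+β = 5+30 = 35; μ = α/κ = 5/35 = 0.143.

μ = 0.143, κ = 35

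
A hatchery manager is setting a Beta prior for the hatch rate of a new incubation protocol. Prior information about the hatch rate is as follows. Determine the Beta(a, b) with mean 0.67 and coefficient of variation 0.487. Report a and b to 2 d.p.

a = 0.72, b = 0.36

σ = CV·μ = 0.487×0.67 = 0.32629, so σ² = 0.106465.
s+1 = μ(1−μ)/σ² = 0.2211/0.106465 = 2.0767, so s = a+b = 1.0767.
a = μs = 0.72, b = (1−μ)s = 0.36.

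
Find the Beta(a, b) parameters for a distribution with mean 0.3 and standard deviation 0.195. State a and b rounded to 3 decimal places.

Variance = 0.195² = 0.038025. The moment-matching identity a+b = μ(1−μ)/Var − 1 gives
a+b = 0.21/0.038025 − 1 = 4.5227, so a = μ·4.5227 = 1.357 and b = (1−μ)·4.5227 = 3.166.

a = 1.357, b = 3.166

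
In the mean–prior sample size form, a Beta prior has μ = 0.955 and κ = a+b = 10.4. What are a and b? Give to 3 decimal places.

a = 9.932, b = 0.468

a = μκ = 0.955×10.4 = 9.932 and b = (1−μ)κ = 0.045×10.4 = 0.468.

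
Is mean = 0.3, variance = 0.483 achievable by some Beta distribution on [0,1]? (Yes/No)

No

The Beta variance bound is σ² < μ(1−μ).
Here μ(1−μ) = 0.3×0.7 = 0.21, and 0.483 ≥ 0.21.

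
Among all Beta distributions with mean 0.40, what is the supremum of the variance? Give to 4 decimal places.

For fixed mean μ the Beta variance is μ(1−μ)/(α+β+1), increasing as α+β decreases.
Its least upper bound (not attained) is μ(1−μ) = 0.40·0.60 = 0.2400.

0.2400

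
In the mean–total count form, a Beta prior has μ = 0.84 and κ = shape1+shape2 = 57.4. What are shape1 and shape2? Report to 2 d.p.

Split κ in proportion μ : (1−μ): shape1 = 0.84·57.4 = 48.22, shape2 = 57.4 − 48.22 = 9.18.

shape1 = 48.22, shape2 = 9.18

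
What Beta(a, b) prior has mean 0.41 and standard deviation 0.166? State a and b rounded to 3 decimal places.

σ² = 0.166² = 0.027556.
With s = a+b, Var = μ(1−μ)/(s+1), so s+1 = (0.41×0.59)/0.027556 = 8.7785 and s = 7.7785.
a = μs = 3.189, b = (1−μ)s = 4.589.

a = 3.189, b = 4.589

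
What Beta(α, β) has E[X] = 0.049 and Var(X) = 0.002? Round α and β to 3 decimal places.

α = 1.093, β = 21.207

By moment matching, α+β = μ(1−μ)/σ² − 1 = (0.049·0.951)/0.002 − 1 = 23.2995 − 1 = 22.2995.
Since α/(α+β) = μ, α = 0.049·22.2995 = 1.093 and β = 0.951·22.2995 = 21.207.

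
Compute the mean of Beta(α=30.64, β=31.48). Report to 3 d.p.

0.493

E[X] = α/(α+β) = 30.64/62.12 = 0.493.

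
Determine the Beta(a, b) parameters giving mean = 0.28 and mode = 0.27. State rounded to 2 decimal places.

With s = a+b: μ = a/s and mode = (a−1)/(s−2). Eliminating a = μs,
μs − 1 = m(s−2) ⇒ s(μ−m) = 1−2m ⇒ s = 0.46/0.01 = 46.0000.
So a = μs = 12.88, b = (1−μ)s = 33.12.

a = 12.88, b = 33.12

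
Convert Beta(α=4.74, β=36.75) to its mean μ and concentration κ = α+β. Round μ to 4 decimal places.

μ = 0.1142, κ = 41.49

κ = α+β = 4.74+36.75 = 41.49; μ = α/κ = 4.74/41.49 = 0.1142.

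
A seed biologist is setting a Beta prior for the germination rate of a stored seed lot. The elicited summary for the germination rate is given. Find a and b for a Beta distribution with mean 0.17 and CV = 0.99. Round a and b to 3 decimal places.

Var = (CV·μ)² = (0.99×0.17)² = 0.028325.
a+b = μ(1−μ)/Var − 1 = 0.1411/0.028325 − 1 = 3.9815.
Thus a = 0.17·3.9815 = 0.677 and b = 0.83·3.9815 = 3.305.

a = 0.677, b = 3.305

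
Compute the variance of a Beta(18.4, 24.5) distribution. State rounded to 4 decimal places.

0.0056

Var = αβ/[(α+β)²(α+β+1)] = (18.4×24.5)/(42.9²×43.9) = 450.80/80793.999 = 0.0056.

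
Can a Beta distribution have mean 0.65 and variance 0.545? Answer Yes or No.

No

For any Beta, Var(X) < E[X]·(1−E[X]).
Here μ(1−μ) = 0.65×0.35 = 0.2275, and 0.545 ≥ 0.2275.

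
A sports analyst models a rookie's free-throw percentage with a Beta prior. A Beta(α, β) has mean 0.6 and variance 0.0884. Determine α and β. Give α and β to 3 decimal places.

α = 1.029, β = 0.686

Let s = α+β. The Beta variance is μ(1−μ)/(s+1).
So s+1 = μ(1−μ)/σ² = (0.6×0.4)/0.0884 = 0.24/0.0884 = 2.7149, giving s = 1.7149.
Then α = μs = 0.6×1.7149 = 1.029 and β = (1−μ)s = 0.4×1.7149 = 0.686.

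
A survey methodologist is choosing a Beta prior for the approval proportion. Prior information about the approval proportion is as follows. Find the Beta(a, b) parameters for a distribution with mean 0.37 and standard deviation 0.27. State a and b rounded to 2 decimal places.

Variance = 0.27² = 0.0729. The moment-matching identity a+b = μ(1−μ)/Var − 1 gives
a+b = 0.2331/0.0729 − 1 = 2.1975, so a = μ·2.1975 = 0.81 and b = (1−μ)·2.1975 = 1.38.

a = 0.81, b = 1.38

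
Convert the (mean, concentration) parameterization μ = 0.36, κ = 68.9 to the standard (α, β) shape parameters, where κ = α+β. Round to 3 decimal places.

α = 24.804, β = 44.096

α = μκ = 0.36×68.9 = 24.804 and β = (1−μ)κ = 0.64×68.9 = 44.096.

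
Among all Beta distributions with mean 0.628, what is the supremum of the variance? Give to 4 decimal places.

Var = μ(1−μ)/(α+β+1), which approaches μ(1−μ) as α+β → 0.
So the supremum is μ(1−μ) = 0.628×0.372 = 0.2336.

0.2336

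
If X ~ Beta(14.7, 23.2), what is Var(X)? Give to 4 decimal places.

0.0061

Var = αβ/[(α+β)²(α+β+1)] = (14.7×23.2)/(37.9²×38.9) = 341.04/55876.349 = 0.0061.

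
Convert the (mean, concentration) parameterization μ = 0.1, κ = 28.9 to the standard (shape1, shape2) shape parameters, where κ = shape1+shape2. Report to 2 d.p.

Split κ in proportion μ : (1−μ): shape1 = 0.1·28.9 = 2.89, shape2 = 28.9 − 2.89 = 26.01.

shape1 = 2.89, shape2 = 26.01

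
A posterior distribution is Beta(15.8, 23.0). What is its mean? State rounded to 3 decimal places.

0.407

E[X] = α/(α+β) = 15.8/38.8 = 0.407.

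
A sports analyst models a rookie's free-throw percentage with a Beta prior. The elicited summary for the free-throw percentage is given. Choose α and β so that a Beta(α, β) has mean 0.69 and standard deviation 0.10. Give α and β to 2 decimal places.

First σ² = 0.0100. Setting α = μn, β = (1−μ)n with n = α+β,
μ(1−μ)/(n+1) = 0.0100 ⇒ n+1 = 0.2139/0.0100 = 21.3900 ⇒ n = 20.3900.
Hence α = 0.69×20.3900 = 14.07, β = 0.31×20.3900 = 6.32.

α = 14.07, β = 6.32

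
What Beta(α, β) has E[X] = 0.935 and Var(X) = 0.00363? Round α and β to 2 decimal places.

Write ν = α+β; then α = μν and Var = μ(1−μ)/(ν+1).
ν = μ(1−μ)/Var − 1 = 0.060775/0.00363 − 1 = 15.7424.
α = 0.935·15.7424 = 14.72, β = 0.065·15.7424 = 1.02.

α = 14.72, β = 1.02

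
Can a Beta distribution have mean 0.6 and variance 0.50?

For any Beta, Var(X) < E[X]·(1−E[X]).
Here μ(1−μ) = 0.6×0.4 = 0.24, and 0.50 ≥ 0.24.

No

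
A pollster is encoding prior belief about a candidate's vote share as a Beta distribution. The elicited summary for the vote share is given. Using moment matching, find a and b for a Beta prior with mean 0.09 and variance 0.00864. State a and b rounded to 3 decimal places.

a = 0.763, b = 7.716

Let s = a+b. The Beta variance is μ(1−μ)/(s+1).
So s+1 = μ(1−μ)/σ² = (0.09×0.91)/0.00864 = 0.0819/0.00864 = 9.4792, giving s = 8.4792.
Then a = μs = 0.09×8.4792 = 0.763 and b = (1−μ)s = 0.91×8.4792 = 7.716.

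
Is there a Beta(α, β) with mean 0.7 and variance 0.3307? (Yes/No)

A Beta with mean μ has variance μ(1−μ)/(α+β+1) < μ(1−μ).
Here μ(1−μ) = 0.7×0.3 = 0.21, and 0.3307 ≥ 0.21.

No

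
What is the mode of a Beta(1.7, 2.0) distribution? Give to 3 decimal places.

0.412

The density x^(α−1)(1−x)^(β−1) is maximised at (α−1)/(α+β−2) = 0.7/1.7 = 0.412.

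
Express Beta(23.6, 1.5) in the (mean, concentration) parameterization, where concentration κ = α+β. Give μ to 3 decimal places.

κ = α+β = 23.6+1.5 = 25.1; μ = α/κ = 23.6/25.1 = 0.940.

μ = 0.940, κ = 25.1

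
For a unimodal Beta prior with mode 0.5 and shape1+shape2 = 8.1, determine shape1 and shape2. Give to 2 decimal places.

shape1 = 4.05, shape2 = 4.05

Since the density peak of Beta(shape1,shape2) is at (shape1−1)/(shape1+shape2−2),
shape1 = 1 + 0.5(8.1−2) = 4.05 and shape2 = 8.1 − 4.05 = 4.05.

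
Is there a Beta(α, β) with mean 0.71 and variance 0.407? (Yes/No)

No

For any Beta, Var(X) < E[X]·(1−E[X]).
Here μ(1−μ) = 0.71×0.29 = 0.2059, and 0.407 ≥ 0.2059.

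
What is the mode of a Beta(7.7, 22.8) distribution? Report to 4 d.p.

0.2351

The density x^(α−1)(1−x)^(β−1) is maximised at (α−1)/(α+β−2) = 6.7/28.5 = 0.2351.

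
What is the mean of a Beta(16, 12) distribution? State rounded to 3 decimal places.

0.571

E[X] = α/(α+β) = 16/28 = 0.571.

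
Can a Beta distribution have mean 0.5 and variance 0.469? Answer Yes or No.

The Beta variance bound is σ² < μ(1−μ).
Here μ(1−μ) = 0.5×0.5 = 0.25, and 0.469 ≥ 0.25.

No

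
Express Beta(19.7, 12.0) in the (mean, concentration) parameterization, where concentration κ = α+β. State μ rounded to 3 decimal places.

μ = 0.621, κ = 31.7

κ = α+β = 19.7+12.0 = 31.7; μ = α/κ = 19.7/31.7 = 0.621.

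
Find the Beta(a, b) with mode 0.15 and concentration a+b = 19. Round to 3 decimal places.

a = 3.550, b = 15.450

Since the density peak of Beta(a,b) is at (a−1)/(a+b−2),
a = 1 + 0.15(19−2) = 3.550 and b = 19 − 3.550 = 15.450.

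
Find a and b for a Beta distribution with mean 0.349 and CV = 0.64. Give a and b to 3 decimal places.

a = 1.240, b = 2.314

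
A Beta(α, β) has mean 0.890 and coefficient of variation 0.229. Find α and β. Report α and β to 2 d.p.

Var = (CV·μ)² = (0.229×0.890)² = 0.041539.
α+β = μ(1−μ)/Var − 1 = 0.097900/0.041539 − 1 = 1.3568.
Thus α = 0.890·1.3568 = 1.21 and β = 0.110·1.3568 = 0.15.

α = 1.21, β = 0.15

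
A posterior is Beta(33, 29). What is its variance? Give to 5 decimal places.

μ = 33/62 = 0.532258; Var = μ(1−μ)/(α+β+1) = 0.2489594/63 = 0.00395.

0.00395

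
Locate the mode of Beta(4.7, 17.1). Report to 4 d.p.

0.1869

The density x^(α−1)(1−x)^(β−1) is maximised at (α−1)/(α+β−2) = 3.7/19.8 = 0.1869.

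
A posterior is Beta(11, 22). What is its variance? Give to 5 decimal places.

μ = 11/33 = 0.333333; Var = μ(1−μ)/(α+β+1) = 0.2222222/34 = 0.00654.

0.00654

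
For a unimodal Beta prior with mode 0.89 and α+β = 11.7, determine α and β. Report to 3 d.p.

α = 9.633, β = 2.067

For α,β>1 the mode is (α−1)/(α+β−2), so α = mode·(κ−2)+1 = 0.89×9.7+1 = 9.633.
And β = (1−mode)·(κ−2)+1 = 0.11×9.7+1 = 2.067.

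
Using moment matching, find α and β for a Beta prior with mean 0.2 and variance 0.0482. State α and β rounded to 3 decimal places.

α = 0.464, β = 1.856

By moment matching, α+β = μ(1−μ)/σ² − 1 = (0.2·0.8)/0.0482 − 1 = 3.3195 − 1 = 2.3195.
Since α/(α+β) = μ, α = 0.2·2.3195 = 0.464 and β = 0.8·2.3195 = 1.856.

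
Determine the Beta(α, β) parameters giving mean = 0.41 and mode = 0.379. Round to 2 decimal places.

Let s = α+β. Mean gives α = μs = 0.41s; mode gives (α−1)/(s−2) = 0.379.
Substituting: 0.41s − 1 = 0.379(s−2) = 0.379s − 0.758, so 0.031s = 0.242 and s = 7.8065.
Then α = 0.41×7.8065 = 3.20 and β = s−α = 4.61.

α = 3.20, β = 4.61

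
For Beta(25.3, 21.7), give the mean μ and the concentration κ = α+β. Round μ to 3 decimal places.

κ = α+β = 25.3+21.7 = 47.0; μ = α/κ = 25.3/47.0 = 0.538.

μ = 0.538, κ = 47.0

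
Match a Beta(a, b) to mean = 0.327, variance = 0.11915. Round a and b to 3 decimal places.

a = 0.277, b = 0.570

Write ν = a+b; then a = μν and Var = μ(1−μ)/(ν+1).
ν = μ(1−μ)/Var − 1 = 0.220071/0.11915 − 1 = 0.8470.
a = 0.327·0.8470 = 0.277, b = 0.673·0.8470 = 0.570.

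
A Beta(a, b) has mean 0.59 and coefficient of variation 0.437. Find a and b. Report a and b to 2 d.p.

a = 1.56, b = 1.08

σ = CV·μ = 0.437×0.59 = 0.25783, so σ² = 0.066476.
s+1 = μ(1−μ)/σ² = 0.2419/0.066476 = 3.6389, so s = a+b = 2.6389.
a = μs = 1.56, b = (1−μ)s = 1.08.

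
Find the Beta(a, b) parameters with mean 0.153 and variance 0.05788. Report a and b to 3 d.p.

By moment matching, a+b = μ(1−μ)/σ² − 1 = (0.153·0.847)/0.05788 − 1 = 2.2390 − 1 = 1.2390.
Since a/(a+b) = μ, a = 0.153·1.2390 = 0.190 and b = 0.847·1.2390 = 1.049.

a = 0.190, b = 1.049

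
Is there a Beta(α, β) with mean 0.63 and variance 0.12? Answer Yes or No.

Yes

The Beta variance bound is σ² < μ(1−μ).
Here μ(1−μ) = 0.63×0.37 = 0.2331, and 0.12 < 0.2331.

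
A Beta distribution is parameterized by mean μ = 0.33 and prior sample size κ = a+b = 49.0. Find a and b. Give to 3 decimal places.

a = μκ = 0.33×49.0 = 16.170 and b = (1−μ)κ = 0.67×49.0 = 32.830.

a = 16.170, b = 32.830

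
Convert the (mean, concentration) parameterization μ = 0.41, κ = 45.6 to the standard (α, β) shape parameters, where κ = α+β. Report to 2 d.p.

α = 18.70, β = 26.90

α = μκ = 0.41×45.6 = 18.70 and β = (1−μ)κ = 0.59×45.6 = 26.90.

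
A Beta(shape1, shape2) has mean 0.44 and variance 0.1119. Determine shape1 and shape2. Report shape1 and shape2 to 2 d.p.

By moment matching, shape1+shape2 = μ(1−μ)/σ² − 1 = (0.44·0.56)/0.1119 − 1 = 2.2020 − 1 = 1.2020.
Since shape1/(shape1+shape2) = μ, shape1 = 0.44·1.2020 = 0.53 and shape2 = 0.56·1.2020 = 0.67.

shape1 = 0.53, shape2 = 0.67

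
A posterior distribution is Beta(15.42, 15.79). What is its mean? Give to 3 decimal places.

0.494

The Beta mean is α/(α+β) = 15.42/(15.42+15.79) = 0.494.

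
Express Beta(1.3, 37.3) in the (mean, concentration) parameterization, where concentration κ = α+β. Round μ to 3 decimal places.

μ = 0.034, κ = 38.6

κ = α+β = 1.3+37.3 = 38.6; μ = α/κ = 1.3/38.6 = 0.034.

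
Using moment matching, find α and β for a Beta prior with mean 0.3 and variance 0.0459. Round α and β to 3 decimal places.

By moment matching, α+β = μ(1−μ)/σ² − 1 = (0.3·0.7)/0.0459 − 1 = 4.5752 − 1 = 3.5752.
Since α/(α+β) = μ, α = 0.3·3.5752 = 1.073 and β = 0.7·3.5752 = 2.503.

α = 1.073, β = 2.503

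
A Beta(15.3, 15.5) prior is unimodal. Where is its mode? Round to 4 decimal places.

With α,β > 1, mode = (α−1)/(α+β−2) = 14.3/28.8 = 0.4965.

0.4965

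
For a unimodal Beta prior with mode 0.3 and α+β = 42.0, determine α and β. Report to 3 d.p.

Since the density peak of Beta(α,β) is at (α−1)/(α+β−2),
α = 1 + 0.3(42.0−2) = 13.000 and β = 42.0 − 13.000 = 29.000.

α = 13.000, β = 29.000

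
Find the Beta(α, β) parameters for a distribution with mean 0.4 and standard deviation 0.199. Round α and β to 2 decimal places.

α = 2.02, β = 3.04

First σ² = 0.039601. Setting α = μn, β = (1−μ)n with n = α+β,
μ(1−μ)/(n+1) = 0.039601 ⇒ n+1 = 0.24/0.039601 = 6.0605 ⇒ n = 5.0605.
Hence α = 0.4×5.0605 = 2.02, β = 0.6×5.0605 = 3.04.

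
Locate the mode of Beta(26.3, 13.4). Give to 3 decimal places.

The density x^(α−1)(1−x)^(β−1) is maximised at (α−1)/(α+β−2) = 25.3/37.7 = 0.671.

0.671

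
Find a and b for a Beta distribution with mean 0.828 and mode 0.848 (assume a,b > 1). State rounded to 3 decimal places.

With s = a+b: μ = a/s and mode = (a−1)/(s−2). Eliminating a = μs,
μs − 1 = m(s−2) ⇒ s(μ−m) = 1−2m ⇒ s = -0.696/-0.020 = 34.8000.
So a = μs = 28.814, b = (1−μ)s = 5.986.

a = 28.814, b = 5.986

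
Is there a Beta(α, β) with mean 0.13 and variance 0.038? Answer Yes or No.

Yes

The Beta variance bound is σ² < μ(1−μ).
Here μ(1−μ) = 0.13×0.87 = 0.1131, and 0.038 < 0.1131.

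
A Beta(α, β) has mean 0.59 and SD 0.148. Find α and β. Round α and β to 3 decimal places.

α = 5.926, β = 4.118

First σ² = 0.021904. Setting α = μn, β = (1−μ)n with n = α+β,
μ(1−μ)/(n+1) = 0.021904 ⇒ n+1 = 0.2419/0.021904 = 11.0436 ⇒ n = 10.0436.
Hence α = 0.59×10.0436 = 5.926, β = 0.41×10.0436 = 4.118.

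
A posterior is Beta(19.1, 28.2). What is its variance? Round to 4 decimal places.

Var = αβ/[(α+β)²(α+β+1)] = (19.1×28.2)/(47.3²×48.3) = 538.62/108061.107 = 0.0050.

0.0050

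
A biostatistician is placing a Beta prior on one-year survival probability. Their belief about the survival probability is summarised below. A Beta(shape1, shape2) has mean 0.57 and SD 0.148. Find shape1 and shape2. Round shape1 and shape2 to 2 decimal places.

First σ² = 0.021904. Setting shape1 = μn, shape2 = (1−μ)n with n = shape1+shape2,
μ(1−μ)/(n+1) = 0.021904 ⇒ n+1 = 0.2451/0.021904 = 11.1897 ⇒ n = 10.1897.
Hence shape1 = 0.57×10.1897 = 5.81, shape2 = 0.43×10.1897 = 4.38.

shape1 = 5.81, shape2 = 4.38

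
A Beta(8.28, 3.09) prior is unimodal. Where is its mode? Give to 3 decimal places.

With α,β > 1, mode = (α−1)/(α+β−2) = 7.28/9.37 = 0.777.

0.777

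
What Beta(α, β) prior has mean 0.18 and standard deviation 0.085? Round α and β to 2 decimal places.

α = 3.50, β = 15.93

First σ² = 0.007225. Setting α = μn, β = (1−μ)n with n = α+β,
μ(1−μ)/(n+1) = 0.007225 ⇒ n+1 = 0.1476/0.007225 = 20.4291 ⇒ n = 19.4291.
Hence α = 0.18×19.4291 = 3.50, β = 0.82×19.4291 = 15.93.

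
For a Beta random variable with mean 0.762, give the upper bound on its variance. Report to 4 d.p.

0.1814

For fixed mean μ the Beta variance is μ(1−μ)/(α+β+1), increasing as α+β decreases.
Its least upper bound (not attained) is μ(1−μ) = 0.762·0.238 = 0.1814.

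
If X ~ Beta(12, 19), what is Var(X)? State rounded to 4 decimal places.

μ = 12/31 = 0.387097; Var = μ(1−μ)/(α+β+1) = 0.2372529/32 = 0.0074.

0.0074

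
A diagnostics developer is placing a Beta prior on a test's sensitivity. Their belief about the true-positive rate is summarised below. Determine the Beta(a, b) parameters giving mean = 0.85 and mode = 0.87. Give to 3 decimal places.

Let s = a+b. Mean gives a = μs = 0.85s; mode gives (a−1)/(s−2) = 0.87.
Substituting: 0.85s − 1 = 0.87(s−2) = 0.87s − 1.74, so -0.02s = -0.74 and s = 37.0000.
Then a = 0.85×37.0000 = 31.450 and b = s−a = 5.550.

a = 31.450, b = 5.550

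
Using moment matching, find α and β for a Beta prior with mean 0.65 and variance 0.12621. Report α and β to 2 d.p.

By moment matching, α+β = μ(1−μ)/σ² − 1 = (0.65·0.35)/0.12621 − 1 = 1.8026 − 1 = 0.8026.
Since α/(α+β) = μ, α = 0.65·0.8026 = 0.52 and β = 0.35·0.8026 = 0.28.

α = 0.52, β = 0.28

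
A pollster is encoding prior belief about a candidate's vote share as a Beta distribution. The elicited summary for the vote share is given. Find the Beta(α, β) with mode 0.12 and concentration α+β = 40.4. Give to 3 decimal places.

Mode = (α−1)/(κ−2) with κ = α+β, so α−1 = 0.12·38.4 = 4.608.
α = 5.608; β = κ − α = 34.792.

α = 5.608, β = 34.792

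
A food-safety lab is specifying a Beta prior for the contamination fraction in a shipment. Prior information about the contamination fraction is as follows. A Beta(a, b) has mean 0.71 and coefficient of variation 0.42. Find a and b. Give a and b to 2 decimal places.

a = 0.93, b = 0.38

σ = CV·μ = 0.42×0.71 = 0.29820, so σ² = 0.088923.
s+1 = μ(1−μ)/σ² = 0.2059/0.088923 = 2.3155, so s = a+b = 1.3155.
a = μs = 0.93, b = (1−μ)s = 0.38.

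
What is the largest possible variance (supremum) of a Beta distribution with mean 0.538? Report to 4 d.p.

Var = μ(1−μ)/(α+β+1), which approaches μ(1−μ) as α+β → 0.
So the supremum is μ(1−μ) = 0.538×0.462 = 0.2486.

0.2486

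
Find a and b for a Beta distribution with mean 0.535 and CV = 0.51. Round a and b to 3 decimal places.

a = 1.253, b = 1.089

σ = CV·μ = 0.51×0.535 = 0.27285, so σ² = 0.074447.
s+1 = μ(1−μ)/σ² = 0.248775/0.074447 = 3.3416, so s = a+b = 2.3416.
a = μs = 1.253, b = (1−μ)s = 1.089.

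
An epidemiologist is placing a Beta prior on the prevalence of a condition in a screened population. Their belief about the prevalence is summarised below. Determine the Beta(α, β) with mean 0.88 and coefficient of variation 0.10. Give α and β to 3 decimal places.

α = 11.120, β = 1.516

Var = (CV·μ)² = (0.10×0.88)² = 0.007744.
α+β = μ(1−μ)/Var − 1 = 0.1056/0.007744 − 1 = 12.6364.
Thus α = 0.88·12.6364 = 11.120 and β = 0.12·12.6364 = 1.516.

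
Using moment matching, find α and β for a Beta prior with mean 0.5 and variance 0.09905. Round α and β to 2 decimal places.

Let s = α+β. The Beta variance is μ(1−μ)/(s+1).
So s+1 = μ(1−μ)/σ² = (0.5×0.5)/0.09905 = 0.25/0.09905 = 2.5240, giving s = 1.5240.
Then α = μs = 0.5×1.5240 = 0.76 and β = (1−μ)s = 0.5×1.5240 = 0.76.

α = 0.76, β = 0.76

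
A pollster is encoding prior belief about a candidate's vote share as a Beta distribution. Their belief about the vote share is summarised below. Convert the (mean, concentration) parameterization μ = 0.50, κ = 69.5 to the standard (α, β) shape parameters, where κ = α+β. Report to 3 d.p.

α = μκ = 0.50×69.5 = 34.750 and β = (1−μ)κ = 0.50×69.5 = 34.750.

α = 34.750, β = 34.750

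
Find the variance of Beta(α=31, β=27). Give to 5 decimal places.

0.00422

Var = αβ/[(α+β)²(α+β+1)] = (31×27)/(58²×59) = 837/198476 = 0.00422.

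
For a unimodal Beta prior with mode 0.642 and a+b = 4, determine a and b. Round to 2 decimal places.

a = 2.28, b = 1.72

Mode = (a−1)/(κ−2) with κ = a+b, so a−1 = 0.642·2 = 1.28.
a = 2.28; b = κ − a = 1.72.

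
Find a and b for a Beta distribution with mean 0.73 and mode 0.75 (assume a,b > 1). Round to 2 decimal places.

a = 18.25, b = 6.75

Let s = a+b. Mean gives a = μs = 0.73s; mode gives (a−1)/(s−2) = 0.75.
Substituting: 0.73s − 1 = 0.75(s−2) = 0.75s − 1.50, so -0.02s = -0.50 and s = 25.0000.
Then a = 0.73×25.0000 = 18.25 and b = s−a = 6.75.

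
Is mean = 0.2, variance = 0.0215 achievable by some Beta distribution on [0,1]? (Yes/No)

Yes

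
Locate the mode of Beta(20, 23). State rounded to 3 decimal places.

The density x^(α−1)(1−x)^(β−1) is maximised at (α−1)/(α+β−2) = 19/41 = 0.463.

0.463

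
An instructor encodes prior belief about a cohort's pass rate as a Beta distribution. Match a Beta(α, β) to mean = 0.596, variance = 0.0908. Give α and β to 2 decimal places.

Let s = α+β. The Beta variance is μ(1−μ)/(s+1).
So s+1 = μ(1−μ)/σ² = (0.596×0.404)/0.0908 = 0.240784/0.0908 = 2.6518, giving s = 1.6518.
Then α = μs = 0.596×1.6518 = 0.98 and β = (1−μ)s = 0.404×1.6518 = 0.67.

α = 0.98, β = 0.67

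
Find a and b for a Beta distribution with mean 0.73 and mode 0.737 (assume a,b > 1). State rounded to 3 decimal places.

a = 49.431, b = 18.283

With s = a+b: μ = a/s and mode = (a−1)/(s−2). Eliminating a = μs,
μs − 1 = m(s−2) ⇒ s(μ−m) = 1−2m ⇒ s = -0.474/-0.007 = 67.7143.
So a = μs = 49.431, b = (1−μ)s = 18.283.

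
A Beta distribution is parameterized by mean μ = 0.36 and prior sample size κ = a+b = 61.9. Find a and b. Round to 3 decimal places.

a = μκ = 0.36×61.9 = 22.284 and b = (1−μ)κ = 0.64×61.9 = 39.616.

a = 22.284, b = 39.616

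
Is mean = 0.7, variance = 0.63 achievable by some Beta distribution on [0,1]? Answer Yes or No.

The Beta variance bound is σ² < μ(1−μ).
Here μ(1−μ) = 0.7×0.3 = 0.21, and 0.63 ≥ 0.21.

No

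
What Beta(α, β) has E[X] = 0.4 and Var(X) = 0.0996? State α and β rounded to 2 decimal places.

Write ν = α+β; then α = μν and Var = μ(1−μ)/(ν+1).
ν = μ(1−μ)/Var − 1 = 0.24/0.0996 − 1 = 1.4096.
α = 0.4·1.4096 = 0.56, β = 0.6·1.4096 = 0.85.

α = 0.56, β = 0.85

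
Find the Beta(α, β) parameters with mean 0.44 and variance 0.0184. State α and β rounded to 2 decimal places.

Let s = α+β. The Beta variance is μ(1−μ)/(s+1).
So s+1 = μ(1−μ)/σ² = (0.44×0.56)/0.0184 = 0.2464/0.0184 = 13.3913, giving s = 12.3913.
Then α = μs = 0.44×12.3913 = 5.45 and β = (1−μ)s = 0.56×12.3913 = 6.94.

α = 5.45, β = 6.94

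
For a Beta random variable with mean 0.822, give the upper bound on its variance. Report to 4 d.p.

0.1463

Var = μ(1−μ)/(α+β+1), which approaches μ(1−μ) as α+β → 0.
So the supremum is μ(1−μ) = 0.822×0.178 = 0.1463.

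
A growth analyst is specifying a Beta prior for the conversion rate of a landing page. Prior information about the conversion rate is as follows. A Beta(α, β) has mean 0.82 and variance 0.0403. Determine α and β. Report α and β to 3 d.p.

α = 2.183, β = 0.479

Write ν = α+β; then α = μν and Var = μ(1−μ)/(ν+1).
ν = μ(1−μ)/Var − 1 = 0.1476/0.0403 − 1 = 2.6625.
α = 0.82·2.6625 = 2.183, β = 0.18·2.6625 = 0.479.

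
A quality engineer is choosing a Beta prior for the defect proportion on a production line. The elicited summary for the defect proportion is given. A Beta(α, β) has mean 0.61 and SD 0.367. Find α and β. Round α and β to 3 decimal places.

σ² = 0.367² = 0.134689.
With s = α+β, Var = μ(1−μ)/(s+1), so s+1 = (0.61×0.39)/0.134689 = 1.7663 and s = 0.7663.
α = μs = 0.467, β = (1−μ)s = 0.299.

α = 0.467, β = 0.299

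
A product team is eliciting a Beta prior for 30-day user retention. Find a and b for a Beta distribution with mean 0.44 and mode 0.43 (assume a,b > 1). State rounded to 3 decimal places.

With s = a+b: μ = a/s and mode = (a−1)/(s−2). Eliminating a = μs,
μs − 1 = m(s−2) ⇒ s(μ−m) = 1−2m ⇒ s = 0.14/0.01 = 14.0000.
So a = μs = 6.160, b = (1−μ)s = 7.840.

a = 6.160, b = 7.840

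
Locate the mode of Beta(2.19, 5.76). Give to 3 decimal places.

The density x^(α−1)(1−x)^(β−1) is maximised at (α−1)/(α+β−2) = 1.19/5.95 = 0.200.

0.200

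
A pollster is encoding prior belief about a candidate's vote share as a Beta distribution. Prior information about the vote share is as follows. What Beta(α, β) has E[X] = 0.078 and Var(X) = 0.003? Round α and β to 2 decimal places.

By moment matching, α+β = μ(1−μ)/σ² − 1 = (0.078·0.922)/0.003 − 1 = 23.9720 − 1 = 22.9720.
Since α/(α+β) = μ, α = 0.078·22.9720 = 1.79 and β = 0.922·22.9720 = 21.18.

α = 1.79, β = 21.18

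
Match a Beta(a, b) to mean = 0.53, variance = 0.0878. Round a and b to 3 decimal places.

a = 0.974, b = 0.863

By moment matching, a+b = μ(1−μ)/σ² − 1 = (0.53·0.47)/0.0878 − 1 = 2.8371 − 1 = 1.8371.
Since a/(a+b) = μ, a = 0.53·1.8371 = 0.974 and b = 0.47·1.8371 = 0.863.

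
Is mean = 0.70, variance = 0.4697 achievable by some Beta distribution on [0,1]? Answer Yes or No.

A Beta with mean μ has variance μ(1−μ)/(α+β+1) < μ(1−μ).
Here μ(1−μ) = 0.70×0.30 = 0.2100, and 0.4697 ≥ 0.2100.

No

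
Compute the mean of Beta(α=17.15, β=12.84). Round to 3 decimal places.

The Beta mean is α/(α+β) = 17.15/(17.15+12.84) = 0.572.

0.572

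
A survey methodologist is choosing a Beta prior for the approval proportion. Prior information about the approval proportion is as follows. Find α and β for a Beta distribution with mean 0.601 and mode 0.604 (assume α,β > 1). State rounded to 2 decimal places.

α = 41.67, β = 27.66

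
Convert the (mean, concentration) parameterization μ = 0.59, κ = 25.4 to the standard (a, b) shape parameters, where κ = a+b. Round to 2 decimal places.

a = 14.99, b = 10.41

Split κ in proportion μ : (1−μ): a = 0.59·25.4 = 14.99, b = 25.4 − 14.99 = 10.41.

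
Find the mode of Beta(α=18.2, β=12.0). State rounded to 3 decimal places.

0.610

The density x^(α−1)(1−x)^(β−1) is maximised at (α−1)/(α+β−2) = 17.2/28.2 = 0.610.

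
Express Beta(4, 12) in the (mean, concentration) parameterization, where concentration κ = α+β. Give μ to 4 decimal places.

κ = α+β = 4+12 = 16; μ = α/κ = 4/16 = 0.2500.

μ = 0.2500, κ = 16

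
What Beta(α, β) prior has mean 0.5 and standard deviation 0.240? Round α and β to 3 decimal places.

α = 1.670, β = 1.670

First σ² = 0.057600. Setting α = μn, β = (1−μ)n with n = α+β,
μ(1−μ)/(n+1) = 0.057600 ⇒ n+1 = 0.25/0.057600 = 4.3403 ⇒ n = 3.3403.
Hence α = 0.5×3.3403 = 1.670, β = 0.5×3.3403 = 1.670.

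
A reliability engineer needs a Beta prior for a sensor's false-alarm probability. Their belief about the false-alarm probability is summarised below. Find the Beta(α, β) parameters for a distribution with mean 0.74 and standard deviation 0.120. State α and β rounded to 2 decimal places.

Variance = 0.120² = 0.014400. The moment-matching identity α+β = μ(1−μ)/Var − 1 gives
α+β = 0.1924/0.014400 − 1 = 12.3611, so α = μ·12.3611 = 9.15 and β = (1−μ)·12.3611 = 3.21.

α = 9.15, β = 3.21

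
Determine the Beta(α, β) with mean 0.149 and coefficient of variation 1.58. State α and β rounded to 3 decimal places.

α = 0.192, β = 1.096

Var = (CV·μ)² = (1.58×0.149)² = 0.055423.
α+β = μ(1−μ)/Var − 1 = 0.126799/0.055423 − 1 = 1.2879.
Thus α = 0.149·1.2879 = 0.192 and β = 0.851·1.2879 = 1.096.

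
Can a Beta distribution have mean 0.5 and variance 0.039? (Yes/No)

A Beta with mean μ has variance μ(1−μ)/(α+β+1) < μ(1−μ).
Here μ(1−μ) = 0.5×0.5 = 0.25, and 0.039 < 0.25.

Yes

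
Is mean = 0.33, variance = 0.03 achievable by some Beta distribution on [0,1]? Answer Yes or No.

For any Beta, Var(X) < E[X]·(1−E[X]).
Here μ(1−μ) = 0.33×0.67 = 0.2211, and 0.03 < 0.2211.

Yes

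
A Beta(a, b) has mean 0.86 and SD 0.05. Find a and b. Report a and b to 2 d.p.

σ² = 0.05² = 0.0025.
With s = a+b, Var = μ(1−μ)/(s+1), so s+1 = (0.86×0.14)/0.0025 = 48.1600 and s = 47.1600.
a = μs = 40.56, b = (1−μ)s = 6.60.

a = 40.56, b = 6.60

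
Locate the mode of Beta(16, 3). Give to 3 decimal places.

With α,β > 1, mode = (α−1)/(α+β−2) = 15/17 = 0.882.

0.882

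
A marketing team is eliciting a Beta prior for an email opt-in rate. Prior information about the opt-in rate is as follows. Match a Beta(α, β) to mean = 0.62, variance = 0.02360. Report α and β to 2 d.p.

Let s = α+β. The Beta variance is μ(1−μ)/(s+1).
So s+1 = μ(1−μ)/σ² = (0.62×0.38)/0.02360 = 0.2356/0.02360 = 9.9831, giving s = 8.9831.
Then α = μs = 0.62×8.9831 = 5.57 and β = (1−μ)s = 0.38×8.9831 = 3.41.

α = 5.57, β = 3.41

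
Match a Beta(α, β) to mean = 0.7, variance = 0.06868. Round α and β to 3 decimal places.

α = 1.440, β = 0.617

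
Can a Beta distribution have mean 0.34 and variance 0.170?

Yes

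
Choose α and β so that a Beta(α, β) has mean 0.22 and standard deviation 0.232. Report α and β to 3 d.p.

α = 0.481, β = 1.707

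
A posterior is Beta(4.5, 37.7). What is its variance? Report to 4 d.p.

0.0022

α+β = 42.2 and αβ = 169.65, so Var = αβ/[(α+β)²(α+β+1)] = 169.65/76932.288 = 0.0022.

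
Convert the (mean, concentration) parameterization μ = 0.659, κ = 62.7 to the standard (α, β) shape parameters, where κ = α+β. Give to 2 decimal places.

α = 41.32, β = 21.38

α = μκ = 0.659×62.7 = 41.32 and β = (1−μ)κ = 0.341×62.7 = 21.38.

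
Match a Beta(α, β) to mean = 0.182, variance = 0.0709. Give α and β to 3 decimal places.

α = 0.200, β = 0.900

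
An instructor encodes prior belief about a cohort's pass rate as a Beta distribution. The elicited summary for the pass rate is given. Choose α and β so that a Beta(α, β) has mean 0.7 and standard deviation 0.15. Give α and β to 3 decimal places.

Variance = 0.15² = 0.0225. The moment-matching identity α+β = μ(1−μ)/Var − 1 gives
α+β = 0.21/0.0225 − 1 = 8.3333, so α = μ·8.3333 = 5.833 and β = (1−μ)·8.3333 = 2.500.

α = 5.833, β = 2.500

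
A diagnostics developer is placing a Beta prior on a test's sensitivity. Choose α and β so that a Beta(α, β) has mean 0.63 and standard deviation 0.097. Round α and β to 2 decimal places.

σ² = 0.097² = 0.009409.
With s = α+β, Var = μ(1−μ)/(s+1), so s+1 = (0.63×0.37)/0.009409 = 24.7742 and s = 23.7742.
α = μs = 14.98, β = (1−μ)s = 8.80.

α = 14.98, β = 8.80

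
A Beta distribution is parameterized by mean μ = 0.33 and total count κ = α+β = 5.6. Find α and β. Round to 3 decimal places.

Split κ in proportion μ : (1−μ): α = 0.33·5.6 = 1.848, β = 5.6 − 1.848 = 3.752.

α = 1.848, β = 3.752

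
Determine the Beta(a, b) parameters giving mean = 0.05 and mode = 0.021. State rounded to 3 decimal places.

a = 1.652, b = 31.383

Let s = a+b. Mean gives a = μs = 0.05s; mode gives (a−1)/(s−2) = 0.021.
Substituting: 0.05s − 1 = 0.021(s−2) = 0.021s − 0.042, so 0.029s = 0.958 and s = 33.0345.
Then a = 0.05×33.0345 = 1.652 and b = s−a = 31.383.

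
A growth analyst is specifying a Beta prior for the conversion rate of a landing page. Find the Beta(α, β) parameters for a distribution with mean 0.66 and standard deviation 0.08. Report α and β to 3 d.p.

α = 22.481, β = 11.581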